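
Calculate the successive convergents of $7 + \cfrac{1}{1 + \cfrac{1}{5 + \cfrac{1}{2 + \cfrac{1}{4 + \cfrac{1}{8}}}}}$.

Using the convergent recurrence p_i = a_i*p_{i-1} + p_{i-2}, q_i = a_i*q_{i-1} + q_{i-2} with p_{-2}=0, p_{-1}=1, q_{-2}=1, q_{-1}=0:
  i=0: a_0=7, p_0 = 7*1 + 0 = 7, q_0 = 7*0 + 1 = 1.
  i=1: a_1=1, p_1 = 1*7 + 1 = 8, q_1 = 1*1 + 0 = 1.
  i=2: a_2=5, p_2 = 5*8 + 7 = 47, q_2 = 5*1 + 1 = 6.
  i=3: a_3=2, p_3 = 2*47 + 8 = 102, q_3 = 2*6 + 1 = 13.
  i=4: a_4=4, p_4 = 4*102 + 47 = 455, q_4 = 4*13 + 6 = 58.
  i=5: a_5=8, p_5 = 8*455 + 102 = 3742, q_5 = 8*58 + 13 = 477.

7/1, 8/1, 47/6, 102/13, 455/58, 3742/477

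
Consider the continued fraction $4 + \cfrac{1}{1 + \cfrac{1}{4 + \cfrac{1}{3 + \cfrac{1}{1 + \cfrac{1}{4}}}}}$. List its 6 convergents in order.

4/1, 5/1, 24/5, 77/16, 101/21, 481/100

Using the convergent recurrence p_i = a_i*p_{i-1} + p_{i-2}, q_i = a_i*q_{i-1} + q_{i-2} with p_{-2}=0, p_{-1}=1, q_{-2}=1, q_{-1}=0:
  i=0: a_0=4, p_0 = 4*1 + 0 = 4, q_0 = 4*0 + 1 = 1.
  i=1: a_1=1, p_1 = 1*4 + 1 = 5, q_1 = 1*1 + 0 = 1.
  i=2: a_2=4, p_2 = 4*5 + 4 = 24, q_2 = 4*1 + 1 = 5.
  i=3: a_3=3, p_3 = 3*24 + 5 = 77, q_3 = 3*5 + 1 = 16.
  i=4: a_4=1, p_4 = 1*77 + 24 = 101, q_4 = 1*16 + 5 = 21.
  i=5: a_5=4, p_5 = 4*101 + 77 = 481, q_5 = 4*21 + 16 = 100.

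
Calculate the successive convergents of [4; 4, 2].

Using the convergent recurrence p_i = a_i*p_{i-1} + p_{i-2}, q_i = a_i*q_{i-1} + q_{i-2} with p_{-2}=0, p_{-1}=1, q_{-2}=1, q_{-1}=0:
  i=0: a_0=4, p_0 = 4*1 + 0 = 4, q_0 = 4*0 + 1 = 1.
  i=1: a_1=4, p_1 = 4*4 + 1 = 17, q_1 = 4*1 + 0 = 4.
  i=2: a_2=2, p_2 = 2*17 + 4 = 38, q_2 = 2*4 + 1 = 9.

4/1, 17/4, 38/9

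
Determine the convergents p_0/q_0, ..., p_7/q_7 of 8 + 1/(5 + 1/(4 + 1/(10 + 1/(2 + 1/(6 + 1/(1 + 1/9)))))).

Using the convergent recurrence p_i = a_i*p_{i-1} + p_{i-2}, q_i = a_i*q_{i-1} + q_{i-2} with p_{-2}=0, p_{-1}=1, q_{-2}=1, q_{-1}=0:
  i=0: a_0=8, p_0 = 8*1 + 0 = 8, q_0 = 8*0 + 1 = 1.
  i=1: a_1=5, p_1 = 5*8 + 1 = 41, q_1 = 5*1 + 0 = 5.
  i=2: a_2=4, p_2 = 4*41 + 8 = 172, q_2 = 4*5 + 1 = 21.
  i=3: a_3=10, p_3 = 10*172 + 41 = 1761, q_3 = 10*21 + 5 = 215.
  i=4: a_4=2, p_4 = 2*1761 + 172 = 3694, q_4 = 2*215 + 21 = 451.
  i=5: a_5=6, p_5 = 6*3694 + 1761 = 23925, q_5 = 6*451 + 215 = 2921.
  i=6: a_6=1, p_6 = 1*23925 + 3694 = 27619, q_6 = 1*2921 + 451 = 3372.
  i=7: a_7=9, p_7 = 9*27619 + 23925 = 272496, q_7 = 9*3372 + 2921 = 33269.

8/1, 41/5, 172/21, 1761/215, 3694/451, 23925/2921, 27619/3372, 272496/33269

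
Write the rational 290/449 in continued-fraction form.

Run the Euclidean algorithm on 290 and 449; the successive quotients are the partial quotients a_0, a_1, ... (each step inverts the fractional part left over by the previous one):
  290 = 0*449 + 290, so a_0 = 0.
  449 = 1*290 + 159, so a_1 = 1.
  290 = 1*159 + 131, so a_2 = 1.
  159 = 1*131 + 28, so a_3 = 1.
  131 = 4*28 + 19, so a_4 = 4.
  28 = 1*19 + 9, so a_5 = 1.
  19 = 2*9 + 1, so a_6 = 2.
  9 = 9*1 + 0, so a_7 = 9.
The remainder reaches 0 after 8 divisions, so the expansion has 8 partial quotients, read off in order.

[0; 1, 1, 1, 4, 1, 2, 9]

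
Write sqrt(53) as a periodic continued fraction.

[7; (3, 1, 1, 3, 14)]

Write x_i = (sqrt(53) + m_i)/d_i with (m_0, d_0) = (0, 1). a_0 = floor(sqrt(53)) = 7, since 7^2 = 49 <= 53 < 64 = 8^2.
Iterate m_{i+1} = d_i*a_i - m_i, d_{i+1} = (53 - m_{i+1}^2)/d_i, a_{i+1} = floor((a_0 + m_{i+1})/d_{i+1}):
  m_1 = 1*7 - 0 = 7, d_1 = (53 - 7^2)/1 = 4/1 = 4, a_1 = floor((7 + 7)/4) = 3.
  m_2 = 4*3 - 7 = 5, d_2 = (53 - 5^2)/4 = 28/4 = 7, a_2 = floor((7 + 5)/7) = 1.
  m_3 = 7*1 - 5 = 2, d_3 = (53 - 2^2)/7 = 49/7 = 7, a_3 = floor((7 + 2)/7) = 1.
  m_4 = 7*1 - 2 = 5, d_4 = (53 - 5^2)/7 = 28/7 = 4, a_4 = floor((7 + 5)/4) = 3.
  m_5 = 4*3 - 5 = 7, d_5 = (53 - 7^2)/4 = 4/4 = 1, a_5 = floor((7 + 7)/1) = 14.
  m_6 = 1*14 - 7 = 7, d_6 = (53 - 7^2)/1 = 4/1 = 4: (m_6, d_6) = (m_1, d_1) = (7, 4), so from here the quotients repeat a_1, ..., a_5; the period length is 5.
Hence the expansion of sqrt(53) is a_0 = 7 followed by the repeating block 3, 1, 1, 3, 14 (period 5).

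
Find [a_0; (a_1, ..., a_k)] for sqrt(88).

Write x_i = (sqrt(88) + m_i)/d_i with (m_0, d_0) = (0, 1). a_0 = floor(sqrt(88)) = 9, since 9^2 = 81 <= 88 < 100 = 10^2.
Iterate m_{i+1} = d_i*a_i - m_i, d_{i+1} = (88 - m_{i+1}^2)/d_i, a_{i+1} = floor((a_0 + m_{i+1})/d_{i+1}):
  m_1 = 1*9 - 0 = 9, d_1 = (88 - 9^2)/1 = 7/1 = 7, a_1 = floor((9 + 9)/7) = 2.
  m_2 = 7*2 - 9 = 5, d_2 = (88 - 5^2)/7 = 63/7 = 9, a_2 = floor((9 + 5)/9) = 1.
  m_3 = 9*1 - 5 = 4, d_3 = (88 - 4^2)/9 = 72/9 = 8, a_3 = floor((9 + 4)/8) = 1.
  m_4 = 8*1 - 4 = 4, d_4 = (88 - 4^2)/8 = 72/8 = 9, a_4 = floor((9 + 4)/9) = 1.
  m_5 = 9*1 - 4 = 5, d_5 = (88 - 5^2)/9 = 63/9 = 7, a_5 = floor((9 + 5)/7) = 2.
  m_6 = 7*2 - 5 = 9, d_6 = (88 - 9^2)/7 = 7/7 = 1, a_6 = floor((9 + 9)/1) = 18.
  m_7 = 1*18 - 9 = 9, d_7 = (88 - 9^2)/1 = 7/1 = 7: (m_7, d_7) = (m_1, d_1) = (9, 7), so from here the quotients repeat a_1, ..., a_6; the period length is 6.
Hence the expansion of sqrt(88) is a_0 = 9 followed by the repeating block 2, 1, 1, 1, 2, 18 (period 6).

[9; (2, 1, 1, 1, 2, 18)]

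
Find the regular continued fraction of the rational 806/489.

[1; 1, 1, 1, 5, 2, 1, 2, 3]

Run the Euclidean algorithm on 806 and 489; the successive quotients are the partial quotients a_0, a_1, ... (each step inverts the fractional part left over by the previous one):
  806 = 1*489 + 317, so a_0 = 1.
  489 = 1*317 + 172, so a_1 = 1.
  317 = 1*172 + 145, so a_2 = 1.
  172 = 1*145 + 27, so a_3 = 1.
  145 = 5*27 + 10, so a_4 = 5.
  27 = 2*10 + 7, so a_5 = 2.
  10 = 1*7 + 3, so a_6 = 1.
  7 = 2*3 + 1, so a_7 = 2.
  3 = 3*1 + 0, so a_8 = 3.
The remainder reaches 0 after 9 divisions, so the expansion has 9 partial quotients, read off in order.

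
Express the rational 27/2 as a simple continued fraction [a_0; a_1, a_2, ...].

[13; 2]

Run the Euclidean algorithm on 27 and 2; the successive quotients are the partial quotients a_0, a_1, ... (each step inverts the fractional part left over by the previous one):
  27 = 13*2 + 1, so a_0 = 13.
  2 = 2*1 + 0, so a_1 = 2.
The remainder reaches 0 after 2 divisions, so the expansion has 2 partial quotients, read off in order.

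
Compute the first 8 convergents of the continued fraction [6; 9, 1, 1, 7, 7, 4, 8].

6/1, 55/9, 61/10, 116/19, 873/143, 6227/1020, 25781/4223, 212475/34804

Using the convergent recurrence p_i = a_i*p_{i-1} + p_{i-2}, q_i = a_i*q_{i-1} + q_{i-2} with p_{-2}=0, p_{-1}=1, q_{-2}=1, q_{-1}=0:
  i=0: a_0=6, p_0 = 6*1 + 0 = 6, q_0 = 6*0 + 1 = 1.
  i=1: a_1=9, p_1 = 9*6 + 1 = 55, q_1 = 9*1 + 0 = 9.
  i=2: a_2=1, p_2 = 1*55 + 6 = 61, q_2 = 1*9 + 1 = 10.
  i=3: a_3=1, p_3 = 1*61 + 55 = 116, q_3 = 1*10 + 9 = 19.
  i=4: a_4=7, p_4 = 7*116 + 61 = 873, q_4 = 7*19 + 10 = 143.
  i=5: a_5=7, p_5 = 7*873 + 116 = 6227, q_5 = 7*143 + 19 = 1020.
  i=6: a_6=4, p_6 = 4*6227 + 873 = 25781, q_6 = 4*1020 + 143 = 4223.
  i=7: a_7=8, p_7 = 8*25781 + 6227 = 212475, q_7 = 8*4223 + 1020 = 34804.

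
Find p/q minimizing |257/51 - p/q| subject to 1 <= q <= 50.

Expand x = 257/51 as a continued fraction with the Euclidean algorithm:
  257 = 5*51 + 2, so a_0 = 5.
  51 = 25*2 + 1, so a_1 = 25.
  2 = 2*1 + 0, so a_2 = 2.
so x = [5; 25, 2].
Convergents (p_i = a_i*p_{i-1} + p_{i-2}, q_i = a_i*q_{i-1} + q_{i-2} with p_{-2}=0, p_{-1}=1, q_{-2}=1, q_{-1}=0), until the denominator exceeds 50:
  i=0: a_0=5, p_0 = 5*1 + 0 = 5, q_0 = 5*0 + 1 = 1.
  i=1: a_1=25, p_1 = 25*5 + 1 = 126, q_1 = 25*1 + 0 = 25.
  i=2: a_2=2, p_2 = 2*126 + 5 = 257, q_2 = 2*25 + 1 = 51.
q_2 = 51 > 50, so the last convergent with denominator <= 50 is p_1/q_1 = 126/25.
The closest fraction with denominator <= 50 is either p_1/q_1 or the intermediate fraction (k*p_1 + p_0)/(k*q_1 + q_0) with the largest k >= 1 whose denominator stays <= 50; these approach x as k grows, and every other convergent or intermediate fraction in range is farther away.
Largest k: floor((50 - q_0)/q_1) = floor((50 - 1)/25) = 1.
That gives (1*126 + 5)/(1*25 + 1) = 131/26.
Compare the errors: |x - 126/25| = |257*25 - 126*51|/(51*25) = 1/1275, and |x - 131/26| = |257*26 - 131*51|/(51*26) = 1/1326.
Cross-multiplying, 1*1275 = 1275 < 1326 = 1*1326, so 1/1326 is smaller: the intermediate fraction 131/26 is closer to x than 126/25.

131/26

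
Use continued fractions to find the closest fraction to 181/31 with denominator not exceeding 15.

Expand x = 181/31 as a continued fraction with the Euclidean algorithm:
  181 = 5*31 + 26, so a_0 = 5.
  31 = 1*26 + 5, so a_1 = 1.
  26 = 5*5 + 1, so a_2 = 5.
  5 = 5*1 + 0, so a_3 = 5.
so x = [5; 1, 5, 5].
Convergents (p_i = a_i*p_{i-1} + p_{i-2}, q_i = a_i*q_{i-1} + q_{i-2} with p_{-2}=0, p_{-1}=1, q_{-2}=1, q_{-1}=0), until the denominator exceeds 15:
  i=0: a_0=5, p_0 = 5*1 + 0 = 5, q_0 = 5*0 + 1 = 1.
  i=1: a_1=1, p_1 = 1*5 + 1 = 6, q_1 = 1*1 + 0 = 1.
  i=2: a_2=5, p_2 = 5*6 + 5 = 35, q_2 = 5*1 + 1 = 6.
  i=3: a_3=5, p_3 = 5*35 + 6 = 181, q_3 = 5*6 + 1 = 31.
q_3 = 31 > 15, so the last convergent with denominator <= 15 is p_2/q_2 = 35/6.
The closest fraction with denominator <= 15 is either p_2/q_2 or the intermediate fraction (k*p_2 + p_1)/(k*q_2 + q_1) with the largest k >= 1 whose denominator stays <= 15; these approach x as k grows, and every other convergent or intermediate fraction in range is farther away.
Largest k: floor((15 - q_1)/q_2) = floor((15 - 1)/6) = 2.
That gives (2*35 + 6)/(2*6 + 1) = 76/13.
Compare the errors: |x - 35/6| = |181*6 - 35*31|/(31*6) = 1/186, and |x - 76/13| = |181*13 - 76*31|/(31*13) = 3/403.
Cross-multiplying, 1*403 = 403 < 558 = 3*186, so 1/186 is smaller: the convergent 35/6 is closer to x than 76/13.

35/6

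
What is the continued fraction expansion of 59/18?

Run the Euclidean algorithm on 59 and 18; the successive quotients are the partial quotients a_0, a_1, ... (each step inverts the fractional part left over by the previous one):
  59 = 3*18 + 5, so a_0 = 3.
  18 = 3*5 + 3, so a_1 = 3.
  5 = 1*3 + 2, so a_2 = 1.
  3 = 1*2 + 1, so a_3 = 1.
  2 = 2*1 + 0, so a_4 = 2.
The remainder reaches 0 after 5 divisions, so the expansion has 5 partial quotients, read off in order.

[3; 3, 1, 1, 2]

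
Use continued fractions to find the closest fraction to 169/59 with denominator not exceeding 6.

Expand x = 169/59 as a continued fraction with the Euclidean algorithm:
  169 = 2*59 + 51, so a_0 = 2.
  59 = 1*51 + 8, so a_1 = 1.
  51 = 6*8 + 3, so a_2 = 6.
  8 = 2*3 + 2, so a_3 = 2.
  3 = 1*2 + 1, so a_4 = 1.
  2 = 2*1 + 0, so a_5 = 2.
so x = [2; 1, 6, 2, 1, 2].
Convergents (p_i = a_i*p_{i-1} + p_{i-2}, q_i = a_i*q_{i-1} + q_{i-2} with p_{-2}=0, p_{-1}=1, q_{-2}=1, q_{-1}=0), until the denominator exceeds 6:
  i=0: a_0=2, p_0 = 2*1 + 0 = 2, q_0 = 2*0 + 1 = 1.
  i=1: a_1=1, p_1 = 1*2 + 1 = 3, q_1 = 1*1 + 0 = 1.
  i=2: a_2=6, p_2 = 6*3 + 2 = 20, q_2 = 6*1 + 1 = 7.
q_2 = 7 > 6, so the last convergent with denominator <= 6 is p_1/q_1 = 3/1.
The closest fraction with denominator <= 6 is either p_1/q_1 or the intermediate fraction (k*p_1 + p_0)/(k*q_1 + q_0) with the largest k >= 1 whose denominator stays <= 6; these approach x as k grows, and every other convergent or intermediate fraction in range is farther away.
Largest k: floor((6 - q_0)/q_1) = floor((6 - 1)/1) = 5.
That gives (5*3 + 2)/(5*1 + 1) = 17/6.
Compare the errors: |x - 3/1| = |169*1 - 3*59|/(59*1) = 8/59, and |x - 17/6| = |169*6 - 17*59|/(59*6) = 11/354.
Cross-multiplying, 11*59 = 649 < 2832 = 8*354, so 11/354 is smaller: the intermediate fraction 17/6 is closer to x than 3/1.

17/6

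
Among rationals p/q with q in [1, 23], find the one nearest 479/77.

Expand x = 479/77 as a continued fraction with the Euclidean algorithm:
  479 = 6*77 + 17, so a_0 = 6.
  77 = 4*17 + 9, so a_1 = 4.
  17 = 1*9 + 8, so a_2 = 1.
  9 = 1*8 + 1, so a_3 = 1.
  8 = 8*1 + 0, so a_4 = 8.
so x = [6; 4, 1, 1, 8].
Convergents (p_i = a_i*p_{i-1} + p_{i-2}, q_i = a_i*q_{i-1} + q_{i-2} with p_{-2}=0, p_{-1}=1, q_{-2}=1, q_{-1}=0), until the denominator exceeds 23:
  i=0: a_0=6, p_0 = 6*1 + 0 = 6, q_0 = 6*0 + 1 = 1.
  i=1: a_1=4, p_1 = 4*6 + 1 = 25, q_1 = 4*1 + 0 = 4.
  i=2: a_2=1, p_2 = 1*25 + 6 = 31, q_2 = 1*4 + 1 = 5.
  i=3: a_3=1, p_3 = 1*31 + 25 = 56, q_3 = 1*5 + 4 = 9.
  i=4: a_4=8, p_4 = 8*56 + 31 = 479, q_4 = 8*9 + 5 = 77.
q_4 = 77 > 23, so the last convergent with denominator <= 23 is p_3/q_3 = 56/9.
The closest fraction with denominator <= 23 is either p_3/q_3 or the intermediate fraction (k*p_3 + p_2)/(k*q_3 + q_2) with the largest k >= 1 whose denominator stays <= 23; these approach x as k grows, and every other convergent or intermediate fraction in range is farther away.
Largest k: floor((23 - q_2)/q_3) = floor((23 - 5)/9) = 2.
That gives (2*56 + 31)/(2*9 + 5) = 143/23.
Compare the errors: |x - 56/9| = |479*9 - 56*77|/(77*9) = 1/693, and |x - 143/23| = |479*23 - 143*77|/(77*23) = 6/1771.
Cross-multiplying, 1*1771 = 1771 < 4158 = 6*693, so 1/693 is smaller: the convergent 56/9 is closer to x than 143/23.

56/9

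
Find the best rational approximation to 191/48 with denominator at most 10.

4/1

Expand x = 191/48 as a continued fraction with the Euclidean algorithm:
  191 = 3*48 + 47, so a_0 = 3.
  48 = 1*47 + 1, so a_1 = 1.
  47 = 47*1 + 0, so a_2 = 47.
so x = [3; 1, 47].
Convergents (p_i = a_i*p_{i-1} + p_{i-2}, q_i = a_i*q_{i-1} + q_{i-2} with p_{-2}=0, p_{-1}=1, q_{-2}=1, q_{-1}=0), until the denominator exceeds 10:
  i=0: a_0=3, p_0 = 3*1 + 0 = 3, q_0 = 3*0 + 1 = 1.
  i=1: a_1=1, p_1 = 1*3 + 1 = 4, q_1 = 1*1 + 0 = 1.
  i=2: a_2=47, p_2 = 47*4 + 3 = 191, q_2 = 47*1 + 1 = 48.
q_2 = 48 > 10, so the last convergent with denominator <= 10 is p_1/q_1 = 4/1.
The closest fraction with denominator <= 10 is either p_1/q_1 or the intermediate fraction (k*p_1 + p_0)/(k*q_1 + q_0) with the largest k >= 1 whose denominator stays <= 10; these approach x as k grows, and every other convergent or intermediate fraction in range is farther away.
Largest k: floor((10 - q_0)/q_1) = floor((10 - 1)/1) = 9.
That gives (9*4 + 3)/(9*1 + 1) = 39/10.
Compare the errors: |x - 4/1| = |191*1 - 4*48|/(48*1) = 1/48, and |x - 39/10| = |191*10 - 39*48|/(48*10) = 38/480.
Cross-multiplying, 1*480 = 480 < 1824 = 38*48, so 1/48 is smaller: the convergent 4/1 is closer to x than 39/10.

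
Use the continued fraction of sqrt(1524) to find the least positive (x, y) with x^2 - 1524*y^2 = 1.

(x, y) = (1015, 26)

First expand sqrt(1524) as a continued fraction. With x_i = (sqrt(1524) + m_i)/d_i and (m_0, d_0) = (0, 1): a_0 = floor(sqrt(1524)) = 39, since 39^2 = 1521 <= 1524 < 1600 = 40^2.
Iterate m_{i+1} = d_i*a_i - m_i, d_{i+1} = (1524 - m_{i+1}^2)/d_i, a_{i+1} = floor((a_0 + m_{i+1})/d_{i+1}):
  m_1 = 1*39 - 0 = 39, d_1 = (1524 - 39^2)/1 = 3/1 = 3, a_1 = floor((39 + 39)/3) = 26.
  m_2 = 3*26 - 39 = 39, d_2 = (1524 - 39^2)/3 = 3/3 = 1, a_2 = floor((39 + 39)/1) = 78.
  m_3 = 1*78 - 39 = 39, d_3 = (1524 - 39^2)/1 = 3/1 = 3: (m_3, d_3) = (m_1, d_1) = (39, 3), so from here the quotients repeat a_1, a_2; the period length is 2.
So sqrt(1524) = [39; (26, 78)] with period length k = 2.
k is even, so the fundamental solution of x^2 - 1524y^2 = 1 is (p_{k-1}, q_{k-1}) = (p_1, q_1); compute convergents through index 1.
Convergents (p_i = a_i*p_{i-1} + p_{i-2}, q_i = a_i*q_{i-1} + q_{i-2} with p_{-2}=0, p_{-1}=1, q_{-2}=1, q_{-1}=0):
  i=0: a_0=39, p_0 = 39*1 + 0 = 39, q_0 = 39*0 + 1 = 1.
  i=1: a_1=26, p_1 = 26*39 + 1 = 1015, q_1 = 26*1 + 0 = 26.
Check: 1015^2 - 1524*26^2 = 1030225 - 1030224 = 1, so (x, y) = (1015, 26) solves the equation, and by the theorem it is the least positive solution.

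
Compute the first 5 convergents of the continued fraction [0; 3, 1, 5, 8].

Using the convergent recurrence p_i = a_i*p_{i-1} + p_{i-2}, q_i = a_i*q_{i-1} + q_{i-2} with p_{-2}=0, p_{-1}=1, q_{-2}=1, q_{-1}=0:
  i=0: a_0=0, p_0 = 0*1 + 0 = 0, q_0 = 0*0 + 1 = 1.
  i=1: a_1=3, p_1 = 3*0 + 1 = 1, q_1 = 3*1 + 0 = 3.
  i=2: a_2=1, p_2 = 1*1 + 0 = 1, q_2 = 1*3 + 1 = 4.
  i=3: a_3=5, p_3 = 5*1 + 1 = 6, q_3 = 5*4 + 3 = 23.
  i=4: a_4=8, p_4 = 8*6 + 1 = 49, q_4 = 8*23 + 4 = 188.

0/1, 1/3, 1/4, 6/23, 49/188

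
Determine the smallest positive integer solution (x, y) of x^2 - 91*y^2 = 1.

(x, y) = (1574, 165)

First expand sqrt(91) as a continued fraction. With x_i = (sqrt(91) + m_i)/d_i and (m_0, d_0) = (0, 1): a_0 = floor(sqrt(91)) = 9, since 9^2 = 81 <= 91 < 100 = 10^2.
Iterate m_{i+1} = d_i*a_i - m_i, d_{i+1} = (91 - m_{i+1}^2)/d_i, a_{i+1} = floor((a_0 + m_{i+1})/d_{i+1}):
  m_1 = 1*9 - 0 = 9, d_1 = (91 - 9^2)/1 = 10/1 = 10, a_1 = floor((9 + 9)/10) = 1.
  m_2 = 10*1 - 9 = 1, d_2 = (91 - 1^2)/10 = 90/10 = 9, a_2 = floor((9 + 1)/9) = 1.
  m_3 = 9*1 - 1 = 8, d_3 = (91 - 8^2)/9 = 27/9 = 3, a_3 = floor((9 + 8)/3) = 5.
  m_4 = 3*5 - 8 = 7, d_4 = (91 - 7^2)/3 = 42/3 = 14, a_4 = floor((9 + 7)/14) = 1.
  m_5 = 14*1 - 7 = 7, d_5 = (91 - 7^2)/14 = 42/14 = 3, a_5 = floor((9 + 7)/3) = 5.
  m_6 = 3*5 - 7 = 8, d_6 = (91 - 8^2)/3 = 27/3 = 9, a_6 = floor((9 + 8)/9) = 1.
  m_7 = 9*1 - 8 = 1, d_7 = (91 - 1^2)/9 = 90/9 = 10, a_7 = floor((9 + 1)/10) = 1.
  m_8 = 10*1 - 1 = 9, d_8 = (91 - 9^2)/10 = 10/10 = 1, a_8 = floor((9 + 9)/1) = 18.
  m_9 = 1*18 - 9 = 9, d_9 = (91 - 9^2)/1 = 10/1 = 10: (m_9, d_9) = (m_1, d_1) = (9, 10), so from here the quotients repeat a_1, ..., a_8; the period length is 8.
So sqrt(91) = [9; (1, 1, 5, 1, 5, 1, 1, 18)] with period length k = 8.
k is even, so the fundamental solution of x^2 - 91y^2 = 1 is (p_{k-1}, q_{k-1}) = (p_7, q_7); compute convergents through index 7.
Convergents (p_i = a_i*p_{i-1} + p_{i-2}, q_i = a_i*q_{i-1} + q_{i-2} with p_{-2}=0, p_{-1}=1, q_{-2}=1, q_{-1}=0):
  i=0: a_0=9, p_0 = 9*1 + 0 = 9, q_0 = 9*0 + 1 = 1.
  i=1: a_1=1, p_1 = 1*9 + 1 = 10, q_1 = 1*1 + 0 = 1.
  i=2: a_2=1, p_2 = 1*10 + 9 = 19, q_2 = 1*1 + 1 = 2.
  i=3: a_3=5, p_3 = 5*19 + 10 = 105, q_3 = 5*2 + 1 = 11.
  i=4: a_4=1, p_4 = 1*105 + 19 = 124, q_4 = 1*11 + 2 = 13.
  i=5: a_5=5, p_5 = 5*124 + 105 = 725, q_5 = 5*13 + 11 = 76.
  i=6: a_6=1, p_6 = 1*725 + 124 = 849, q_6 = 1*76 + 13 = 89.
  i=7: a_7=1, p_7 = 1*849 + 725 = 1574, q_7 = 1*89 + 76 = 165.
Check: 1574^2 - 91*165^2 = 2477476 - 2477475 = 1, so (x, y) = (1574, 165) solves the equation, and by the theorem it is the least positive solution.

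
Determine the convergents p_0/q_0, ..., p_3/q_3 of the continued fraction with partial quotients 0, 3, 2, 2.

0/1, 1/3, 2/7, 5/17

Using the convergent recurrence p_i = a_i*p_{i-1} + p_{i-2}, q_i = a_i*q_{i-1} + q_{i-2} with p_{-2}=0, p_{-1}=1, q_{-2}=1, q_{-1}=0:
  i=0: a_0=0, p_0 = 0*1 + 0 = 0, q_0 = 0*0 + 1 = 1.
  i=1: a_1=3, p_1 = 3*0 + 1 = 1, q_1 = 3*1 + 0 = 3.
  i=2: a_2=2, p_2 = 2*1 + 0 = 2, q_2 = 2*3 + 1 = 7.
  i=3: a_3=2, p_3 = 2*2 + 1 = 5, q_3 = 2*7 + 3 = 17.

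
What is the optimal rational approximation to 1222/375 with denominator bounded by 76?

189/58

Expand x = 1222/375 as a continued fraction with the Euclidean algorithm:
  1222 = 3*375 + 97, so a_0 = 3.
  375 = 3*97 + 84, so a_1 = 3.
  97 = 1*84 + 13, so a_2 = 1.
  84 = 6*13 + 6, so a_3 = 6.
  13 = 2*6 + 1, so a_4 = 2.
  6 = 6*1 + 0, so a_5 = 6.
so x = [3; 3, 1, 6, 2, 6].
Convergents (p_i = a_i*p_{i-1} + p_{i-2}, q_i = a_i*q_{i-1} + q_{i-2} with p_{-2}=0, p_{-1}=1, q_{-2}=1, q_{-1}=0), until the denominator exceeds 76:
  i=0: a_0=3, p_0 = 3*1 + 0 = 3, q_0 = 3*0 + 1 = 1.
  i=1: a_1=3, p_1 = 3*3 + 1 = 10, q_1 = 3*1 + 0 = 3.
  i=2: a_2=1, p_2 = 1*10 + 3 = 13, q_2 = 1*3 + 1 = 4.
  i=3: a_3=6, p_3 = 6*13 + 10 = 88, q_3 = 6*4 + 3 = 27.
  i=4: a_4=2, p_4 = 2*88 + 13 = 189, q_4 = 2*27 + 4 = 58.
  i=5: a_5=6, p_5 = 6*189 + 88 = 1222, q_5 = 6*58 + 27 = 375.
q_5 = 375 > 76, so the last convergent with denominator <= 76 is p_4/q_4 = 189/58.
The closest fraction with denominator <= 76 is either p_4/q_4 or the intermediate fraction (k*p_4 + p_3)/(k*q_4 + q_3) with the largest k >= 1 whose denominator stays <= 76; these approach x as k grows, and every other convergent or intermediate fraction in range is farther away.
Largest k: floor((76 - q_3)/q_4) = floor((76 - 27)/58) = 0.
Since k = 0, no intermediate fraction beyond p_4/q_4 has denominator <= 76, so the convergent 189/58 is the closest (its error is |1222*58 - 189*375|/(375*58) = 1/21750).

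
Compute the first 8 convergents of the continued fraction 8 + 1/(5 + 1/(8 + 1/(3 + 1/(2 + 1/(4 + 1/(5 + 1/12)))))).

8/1, 41/5, 336/41, 1049/128, 2434/297, 10785/1316, 56359/6877, 687093/83840

Using the convergent recurrence p_i = a_i*p_{i-1} + p_{i-2}, q_i = a_i*q_{i-1} + q_{i-2} with p_{-2}=0, p_{-1}=1, q_{-2}=1, q_{-1}=0:
  i=0: a_0=8, p_0 = 8*1 + 0 = 8, q_0 = 8*0 + 1 = 1.
  i=1: a_1=5, p_1 = 5*8 + 1 = 41, q_1 = 5*1 + 0 = 5.
  i=2: a_2=8, p_2 = 8*41 + 8 = 336, q_2 = 8*5 + 1 = 41.
  i=3: a_3=3, p_3 = 3*336 + 41 = 1049, q_3 = 3*41 + 5 = 128.
  i=4: a_4=2, p_4 = 2*1049 + 336 = 2434, q_4 = 2*128 + 41 = 297.
  i=5: a_5=4, p_5 = 4*2434 + 1049 = 10785, q_5 = 4*297 + 128 = 1316.
  i=6: a_6=5, p_6 = 5*10785 + 2434 = 56359, q_6 = 5*1316 + 297 = 6877.
  i=7: a_7=12, p_7 = 12*56359 + 10785 = 687093, q_7 = 12*6877 + 1316 = 83840.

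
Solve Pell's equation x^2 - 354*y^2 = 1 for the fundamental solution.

(x, y) = (258065, 13716)

First expand sqrt(354) as a continued fraction. With x_i = (sqrt(354) + m_i)/d_i and (m_0, d_0) = (0, 1): a_0 = floor(sqrt(354)) = 18, since 18^2 = 324 <= 354 < 361 = 19^2.
Iterate m_{i+1} = d_i*a_i - m_i, d_{i+1} = (354 - m_{i+1}^2)/d_i, a_{i+1} = floor((a_0 + m_{i+1})/d_{i+1}):
  m_1 = 1*18 - 0 = 18, d_1 = (354 - 18^2)/1 = 30/1 = 30, a_1 = floor((18 + 18)/30) = 1.
  m_2 = 30*1 - 18 = 12, d_2 = (354 - 12^2)/30 = 210/30 = 7, a_2 = floor((18 + 12)/7) = 4.
  m_3 = 7*4 - 12 = 16, d_3 = (354 - 16^2)/7 = 98/7 = 14, a_3 = floor((18 + 16)/14) = 2.
  m_4 = 14*2 - 16 = 12, d_4 = (354 - 12^2)/14 = 210/14 = 15, a_4 = floor((18 + 12)/15) = 2.
  m_5 = 15*2 - 12 = 18, d_5 = (354 - 18^2)/15 = 30/15 = 2, a_5 = floor((18 + 18)/2) = 18.
  m_6 = 2*18 - 18 = 18, d_6 = (354 - 18^2)/2 = 30/2 = 15, a_6 = floor((18 + 18)/15) = 2.
  m_7 = 15*2 - 18 = 12, d_7 = (354 - 12^2)/15 = 210/15 = 14, a_7 = floor((18 + 12)/14) = 2.
  m_8 = 14*2 - 12 = 16, d_8 = (354 - 16^2)/14 = 98/14 = 7, a_8 = floor((18 + 16)/7) = 4.
  m_9 = 7*4 - 16 = 12, d_9 = (354 - 12^2)/7 = 210/7 = 30, a_9 = floor((18 + 12)/30) = 1.
  m_10 = 30*1 - 12 = 18, d_10 = (354 - 18^2)/30 = 30/30 = 1, a_10 = floor((18 + 18)/1) = 36.
  m_11 = 1*36 - 18 = 18, d_11 = (354 - 18^2)/1 = 30/1 = 30: (m_11, d_11) = (m_1, d_1) = (18, 30), so from here the quotients repeat a_1, ..., a_10; the period length is 10.
So sqrt(354) = [18; (1, 4, 2, 2, 18, 2, 2, 4, 1, 36)] with period length k = 10.
k is even, so the fundamental solution of x^2 - 354y^2 = 1 is (p_{k-1}, q_{k-1}) = (p_9, q_9); compute convergents through index 9.
Convergents (p_i = a_i*p_{i-1} + p_{i-2}, q_i = a_i*q_{i-1} + q_{i-2} with p_{-2}=0, p_{-1}=1, q_{-2}=1, q_{-1}=0):
  i=0: a_0=18, p_0 = 18*1 + 0 = 18, q_0 = 18*0 + 1 = 1.
  i=1: a_1=1, p_1 = 1*18 + 1 = 19, q_1 = 1*1 + 0 = 1.
  i=2: a_2=4, p_2 = 4*19 + 18 = 94, q_2 = 4*1 + 1 = 5.
  i=3: a_3=2, p_3 = 2*94 + 19 = 207, q_3 = 2*5 + 1 = 11.
  i=4: a_4=2, p_4 = 2*207 + 94 = 508, q_4 = 2*11 + 5 = 27.
  i=5: a_5=18, p_5 = 18*508 + 207 = 9351, q_5 = 18*27 + 11 = 497.
  i=6: a_6=2, p_6 = 2*9351 + 508 = 19210, q_6 = 2*497 + 27 = 1021.
  i=7: a_7=2, p_7 = 2*19210 + 9351 = 47771, q_7 = 2*1021 + 497 = 2539.
  i=8: a_8=4, p_8 = 4*47771 + 19210 = 210294, q_8 = 4*2539 + 1021 = 11177.
  i=9: a_9=1, p_9 = 1*210294 + 47771 = 258065, q_9 = 1*11177 + 2539 = 13716.
Check: 258065^2 - 354*13716^2 = 66597544225 - 66597544224 = 1, so (x, y) = (258065, 13716) solves the equation, and by the theorem it is the least positive solution.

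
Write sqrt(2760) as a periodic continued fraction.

[52; (1, 1, 6, 1, 1, 104)]

Write x_i = (sqrt(2760) + m_i)/d_i with (m_0, d_0) = (0, 1). a_0 = floor(sqrt(2760)) = 52, since 52^2 = 2704 <= 2760 < 2809 = 53^2.
Iterate m_{i+1} = d_i*a_i - m_i, d_{i+1} = (2760 - m_{i+1}^2)/d_i, a_{i+1} = floor((a_0 + m_{i+1})/d_{i+1}):
  m_1 = 1*52 - 0 = 52, d_1 = (2760 - 52^2)/1 = 56/1 = 56, a_1 = floor((52 + 52)/56) = 1.
  m_2 = 56*1 - 52 = 4, d_2 = (2760 - 4^2)/56 = 2744/56 = 49, a_2 = floor((52 + 4)/49) = 1.
  m_3 = 49*1 - 4 = 45, d_3 = (2760 - 45^2)/49 = 735/49 = 15, a_3 = floor((52 + 45)/15) = 6.
  m_4 = 15*6 - 45 = 45, d_4 = (2760 - 45^2)/15 = 735/15 = 49, a_4 = floor((52 + 45)/49) = 1.
  m_5 = 49*1 - 45 = 4, d_5 = (2760 - 4^2)/49 = 2744/49 = 56, a_5 = floor((52 + 4)/56) = 1.
  m_6 = 56*1 - 4 = 52, d_6 = (2760 - 52^2)/56 = 56/56 = 1, a_6 = floor((52 + 52)/1) = 104.
  m_7 = 1*104 - 52 = 52, d_7 = (2760 - 52^2)/1 = 56/1 = 56: (m_7, d_7) = (m_1, d_1) = (52, 56), so from here the quotients repeat a_1, ..., a_6; the period length is 6.
Hence the expansion of sqrt(2760) is a_0 = 52 followed by the repeating block 1, 1, 6, 1, 1, 104 (period 6).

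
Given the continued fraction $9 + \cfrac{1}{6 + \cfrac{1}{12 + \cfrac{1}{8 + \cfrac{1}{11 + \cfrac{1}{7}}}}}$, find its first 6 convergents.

9/1, 55/6, 669/73, 5407/590, 60146/6563, 426429/46531

Using the convergent recurrence p_i = a_i*p_{i-1} + p_{i-2}, q_i = a_i*q_{i-1} + q_{i-2} with p_{-2}=0, p_{-1}=1, q_{-2}=1, q_{-1}=0:
  i=0: a_0=9, p_0 = 9*1 + 0 = 9, q_0 = 9*0 + 1 = 1.
  i=1: a_1=6, p_1 = 6*9 + 1 = 55, q_1 = 6*1 + 0 = 6.
  i=2: a_2=12, p_2 = 12*55 + 9 = 669, q_2 = 12*6 + 1 = 73.
  i=3: a_3=8, p_3 = 8*669 + 55 = 5407, q_3 = 8*73 + 6 = 590.
  i=4: a_4=11, p_4 = 11*5407 + 669 = 60146, q_4 = 11*590 + 73 = 6563.
  i=5: a_5=7, p_5 = 7*60146 + 5407 = 426429, q_5 = 7*6563 + 590 = 46531.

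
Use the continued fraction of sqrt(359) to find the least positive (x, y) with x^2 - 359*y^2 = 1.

First expand sqrt(359) as a continued fraction. With x_i = (sqrt(359) + m_i)/d_i and (m_0, d_0) = (0, 1): a_0 = floor(sqrt(359)) = 18, since 18^2 = 324 <= 359 < 361 = 19^2.
Iterate m_{i+1} = d_i*a_i - m_i, d_{i+1} = (359 - m_{i+1}^2)/d_i, a_{i+1} = floor((a_0 + m_{i+1})/d_{i+1}):
  m_1 = 1*18 - 0 = 18, d_1 = (359 - 18^2)/1 = 35/1 = 35, a_1 = floor((18 + 18)/35) = 1.
  m_2 = 35*1 - 18 = 17, d_2 = (359 - 17^2)/35 = 70/35 = 2, a_2 = floor((18 + 17)/2) = 17.
  m_3 = 2*17 - 17 = 17, d_3 = (359 - 17^2)/2 = 70/2 = 35, a_3 = floor((18 + 17)/35) = 1.
  m_4 = 35*1 - 17 = 18, d_4 = (359 - 18^2)/35 = 35/35 = 1, a_4 = floor((18 + 18)/1) = 36.
  m_5 = 1*36 - 18 = 18, d_5 = (359 - 18^2)/1 = 35/1 = 35: (m_5, d_5) = (m_1, d_1) = (18, 35), so from here the quotients repeat a_1, ..., a_4; the period length is 4.
So sqrt(359) = [18; (1, 17, 1, 36)] with period length k = 4.
k is even, so the fundamental solution of x^2 - 359y^2 = 1 is (p_{k-1}, q_{k-1}) = (p_3, q_3); compute convergents through index 3.
Convergents (p_i = a_i*p_{i-1} + p_{i-2}, q_i = a_i*q_{i-1} + q_{i-2} with p_{-2}=0, p_{-1}=1, q_{-2}=1, q_{-1}=0):
  i=0: a_0=18, p_0 = 18*1 + 0 = 18, q_0 = 18*0 + 1 = 1.
  i=1: a_1=1, p_1 = 1*18 + 1 = 19, q_1 = 1*1 + 0 = 1.
  i=2: a_2=17, p_2 = 17*19 + 18 = 341, q_2 = 17*1 + 1 = 18.
  i=3: a_3=1, p_3 = 1*341 + 19 = 360, q_3 = 1*18 + 1 = 19.
Check: 360^2 - 359*19^2 = 129600 - 129599 = 1, so (x, y) = (360, 19) solves the equation, and by the theorem it is the least positive solution.

(x, y) = (360, 19)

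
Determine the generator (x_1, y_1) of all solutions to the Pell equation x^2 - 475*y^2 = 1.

(x, y) = (57799, 2652)

First expand sqrt(475) as a continued fraction. With x_i = (sqrt(475) + m_i)/d_i and (m_0, d_0) = (0, 1): a_0 = floor(sqrt(475)) = 21, since 21^2 = 441 <= 475 < 484 = 22^2.
Iterate m_{i+1} = d_i*a_i - m_i, d_{i+1} = (475 - m_{i+1}^2)/d_i, a_{i+1} = floor((a_0 + m_{i+1})/d_{i+1}):
  m_1 = 1*21 - 0 = 21, d_1 = (475 - 21^2)/1 = 34/1 = 34, a_1 = floor((21 + 21)/34) = 1.
  m_2 = 34*1 - 21 = 13, d_2 = (475 - 13^2)/34 = 306/34 = 9, a_2 = floor((21 + 13)/9) = 3.
  m_3 = 9*3 - 13 = 14, d_3 = (475 - 14^2)/9 = 279/9 = 31, a_3 = floor((21 + 14)/31) = 1.
  m_4 = 31*1 - 14 = 17, d_4 = (475 - 17^2)/31 = 186/31 = 6, a_4 = floor((21 + 17)/6) = 6.
  m_5 = 6*6 - 17 = 19, d_5 = (475 - 19^2)/6 = 114/6 = 19, a_5 = floor((21 + 19)/19) = 2.
  m_6 = 19*2 - 19 = 19, d_6 = (475 - 19^2)/19 = 114/19 = 6, a_6 = floor((21 + 19)/6) = 6.
  m_7 = 6*6 - 19 = 17, d_7 = (475 - 17^2)/6 = 186/6 = 31, a_7 = floor((21 + 17)/31) = 1.
  m_8 = 31*1 - 17 = 14, d_8 = (475 - 14^2)/31 = 279/31 = 9, a_8 = floor((21 + 14)/9) = 3.
  m_9 = 9*3 - 14 = 13, d_9 = (475 - 13^2)/9 = 306/9 = 34, a_9 = floor((21 + 13)/34) = 1.
  m_10 = 34*1 - 13 = 21, d_10 = (475 - 21^2)/34 = 34/34 = 1, a_10 = floor((21 + 21)/1) = 42.
  m_11 = 1*42 - 21 = 21, d_11 = (475 - 21^2)/1 = 34/1 = 34: (m_11, d_11) = (m_1, d_1) = (21, 34), so from here the quotients repeat a_1, ..., a_10; the period length is 10.
So sqrt(475) = [21; (1, 3, 1, 6, 2, 6, 1, 3, 1, 42)] with period length k = 10.
k is even, so the fundamental solution of x^2 - 475y^2 = 1 is (p_{k-1}, q_{k-1}) = (p_9, q_9); compute convergents through index 9.
Convergents (p_i = a_i*p_{i-1} + p_{i-2}, q_i = a_i*q_{i-1} + q_{i-2} with p_{-2}=0, p_{-1}=1, q_{-2}=1, q_{-1}=0):
  i=0: a_0=21, p_0 = 21*1 + 0 = 21, q_0 = 21*0 + 1 = 1.
  i=1: a_1=1, p_1 = 1*21 + 1 = 22, q_1 = 1*1 + 0 = 1.
  i=2: a_2=3, p_2 = 3*22 + 21 = 87, q_2 = 3*1 + 1 = 4.
  i=3: a_3=1, p_3 = 1*87 + 22 = 109, q_3 = 1*4 + 1 = 5.
  i=4: a_4=6, p_4 = 6*109 + 87 = 741, q_4 = 6*5 + 4 = 34.
  i=5: a_5=2, p_5 = 2*741 + 109 = 1591, q_5 = 2*34 + 5 = 73.
  i=6: a_6=6, p_6 = 6*1591 + 741 = 10287, q_6 = 6*73 + 34 = 472.
  i=7: a_7=1, p_7 = 1*10287 + 1591 = 11878, q_7 = 1*472 + 73 = 545.
  i=8: a_8=3, p_8 = 3*11878 + 10287 = 45921, q_8 = 3*545 + 472 = 2107.
  i=9: a_9=1, p_9 = 1*45921 + 11878 = 57799, q_9 = 1*2107 + 545 = 2652.
Check: 57799^2 - 475*2652^2 = 3340724401 - 3340724400 = 1, so (x, y) = (57799, 2652) solves the equation, and by the theorem it is the least positive solution.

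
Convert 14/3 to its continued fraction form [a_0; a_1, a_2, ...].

[4; 1, 2]

Run the Euclidean algorithm on 14 and 3; the successive quotients are the partial quotients a_0, a_1, ... (each step inverts the fractional part left over by the previous one):
  14 = 4*3 + 2, so a_0 = 4.
  3 = 1*2 + 1, so a_1 = 1.
  2 = 2*1 + 0, so a_2 = 2.
The remainder reaches 0 after 3 divisions, so the expansion has 3 partial quotients, read off in order.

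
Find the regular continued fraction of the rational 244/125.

Run the Euclidean algorithm on 244 and 125; the successive quotients are the partial quotients a_0, a_1, ... (each step inverts the fractional part left over by the previous one):
  244 = 1*125 + 119, so a_0 = 1.
  125 = 1*119 + 6, so a_1 = 1.
  119 = 19*6 + 5, so a_2 = 19.
  6 = 1*5 + 1, so a_3 = 1.
  5 = 5*1 + 0, so a_4 = 5.
The remainder reaches 0 after 5 divisions, so the expansion has 5 partial quotients, read off in order.

[1; 1, 19, 1, 5]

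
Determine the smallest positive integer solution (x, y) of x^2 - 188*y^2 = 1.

First expand sqrt(188) as a continued fraction. With x_i = (sqrt(188) + m_i)/d_i and (m_0, d_0) = (0, 1): a_0 = floor(sqrt(188)) = 13, since 13^2 = 169 <= 188 < 196 = 14^2.
Iterate m_{i+1} = d_i*a_i - m_i, d_{i+1} = (188 - m_{i+1}^2)/d_i, a_{i+1} = floor((a_0 + m_{i+1})/d_{i+1}):
  m_1 = 1*13 - 0 = 13, d_1 = (188 - 13^2)/1 = 19/1 = 19, a_1 = floor((13 + 13)/19) = 1.
  m_2 = 19*1 - 13 = 6, d_2 = (188 - 6^2)/19 = 152/19 = 8, a_2 = floor((13 + 6)/8) = 2.
  m_3 = 8*2 - 6 = 10, d_3 = (188 - 10^2)/8 = 88/8 = 11, a_3 = floor((13 + 10)/11) = 2.
  m_4 = 11*2 - 10 = 12, d_4 = (188 - 12^2)/11 = 44/11 = 4, a_4 = floor((13 + 12)/4) = 6.
  m_5 = 4*6 - 12 = 12, d_5 = (188 - 12^2)/4 = 44/4 = 11, a_5 = floor((13 + 12)/11) = 2.
  m_6 = 11*2 - 12 = 10, d_6 = (188 - 10^2)/11 = 88/11 = 8, a_6 = floor((13 + 10)/8) = 2.
  m_7 = 8*2 - 10 = 6, d_7 = (188 - 6^2)/8 = 152/8 = 19, a_7 = floor((13 + 6)/19) = 1.
  m_8 = 19*1 - 6 = 13, d_8 = (188 - 13^2)/19 = 19/19 = 1, a_8 = floor((13 + 13)/1) = 26.
  m_9 = 1*26 - 13 = 13, d_9 = (188 - 13^2)/1 = 19/1 = 19: (m_9, d_9) = (m_1, d_1) = (13, 19), so from here the quotients repeat a_1, ..., a_8; the period length is 8.
So sqrt(188) = [13; (1, 2, 2, 6, 2, 2, 1, 26)] with period length k = 8.
k is even, so the fundamental solution of x^2 - 188y^2 = 1 is (p_{k-1}, q_{k-1}) = (p_7, q_7); compute convergents through index 7.
Convergents (p_i = a_i*p_{i-1} + p_{i-2}, q_i = a_i*q_{i-1} + q_{i-2} with p_{-2}=0, p_{-1}=1, q_{-2}=1, q_{-1}=0):
  i=0: a_0=13, p_0 = 13*1 + 0 = 13, q_0 = 13*0 + 1 = 1.
  i=1: a_1=1, p_1 = 1*13 + 1 = 14, q_1 = 1*1 + 0 = 1.
  i=2: a_2=2, p_2 = 2*14 + 13 = 41, q_2 = 2*1 + 1 = 3.
  i=3: a_3=2, p_3 = 2*41 + 14 = 96, q_3 = 2*3 + 1 = 7.
  i=4: a_4=6, p_4 = 6*96 + 41 = 617, q_4 = 6*7 + 3 = 45.
  i=5: a_5=2, p_5 = 2*617 + 96 = 1330, q_5 = 2*45 + 7 = 97.
  i=6: a_6=2, p_6 = 2*1330 + 617 = 3277, q_6 = 2*97 + 45 = 239.
  i=7: a_7=1, p_7 = 1*3277 + 1330 = 4607, q_7 = 1*239 + 97 = 336.
Check: 4607^2 - 188*336^2 = 21224449 - 21224448 = 1, so (x, y) = (4607, 336) solves the equation, and by the theorem it is the least positive solution.

(x, y) = (4607, 336)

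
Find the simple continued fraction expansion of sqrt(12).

Write x_i = (sqrt(12) + m_i)/d_i with (m_0, d_0) = (0, 1). a_0 = floor(sqrt(12)) = 3, since 3^2 = 9 <= 12 < 16 = 4^2.
Iterate m_{i+1} = d_i*a_i - m_i, d_{i+1} = (12 - m_{i+1}^2)/d_i, a_{i+1} = floor((a_0 + m_{i+1})/d_{i+1}):
  m_1 = 1*3 - 0 = 3, d_1 = (12 - 3^2)/1 = 3/1 = 3, a_1 = floor((3 + 3)/3) = 2.
  m_2 = 3*2 - 3 = 3, d_2 = (12 - 3^2)/3 = 3/3 = 1, a_2 = floor((3 + 3)/1) = 6.
  m_3 = 1*6 - 3 = 3, d_3 = (12 - 3^2)/1 = 3/1 = 3: (m_3, d_3) = (m_1, d_1) = (3, 3), so from here the quotients repeat a_1, a_2; the period length is 2.
Hence the expansion of sqrt(12) is a_0 = 3 followed by the repeating block 2, 6 (period 2).

[3; (2, 6)]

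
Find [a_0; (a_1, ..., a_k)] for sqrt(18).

[4; (4, 8)]

Write x_i = (sqrt(18) + m_i)/d_i with (m_0, d_0) = (0, 1). a_0 = floor(sqrt(18)) = 4, since 4^2 = 16 <= 18 < 25 = 5^2.
Iterate m_{i+1} = d_i*a_i - m_i, d_{i+1} = (18 - m_{i+1}^2)/d_i, a_{i+1} = floor((a_0 + m_{i+1})/d_{i+1}):
  m_1 = 1*4 - 0 = 4, d_1 = (18 - 4^2)/1 = 2/1 = 2, a_1 = floor((4 + 4)/2) = 4.
  m_2 = 2*4 - 4 = 4, d_2 = (18 - 4^2)/2 = 2/2 = 1, a_2 = floor((4 + 4)/1) = 8.
  m_3 = 1*8 - 4 = 4, d_3 = (18 - 4^2)/1 = 2/1 = 2: (m_3, d_3) = (m_1, d_1) = (4, 2), so from here the quotients repeat a_1, a_2; the period length is 2.
Hence the expansion of sqrt(18) is a_0 = 4 followed by the repeating block 4, 8 (period 2).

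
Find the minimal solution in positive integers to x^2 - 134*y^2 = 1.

(x, y) = (145925, 12606)

First expand sqrt(134) as a continued fraction. With x_i = (sqrt(134) + m_i)/d_i and (m_0, d_0) = (0, 1): a_0 = floor(sqrt(134)) = 11, since 11^2 = 121 <= 134 < 144 = 12^2.
Iterate m_{i+1} = d_i*a_i - m_i, d_{i+1} = (134 - m_{i+1}^2)/d_i, a_{i+1} = floor((a_0 + m_{i+1})/d_{i+1}):
  m_1 = 1*11 - 0 = 11, d_1 = (134 - 11^2)/1 = 13/1 = 13, a_1 = floor((11 + 11)/13) = 1.
  m_2 = 13*1 - 11 = 2, d_2 = (134 - 2^2)/13 = 130/13 = 10, a_2 = floor((11 + 2)/10) = 1.
  m_3 = 10*1 - 2 = 8, d_3 = (134 - 8^2)/10 = 70/10 = 7, a_3 = floor((11 + 8)/7) = 2.
  m_4 = 7*2 - 8 = 6, d_4 = (134 - 6^2)/7 = 98/7 = 14, a_4 = floor((11 + 6)/14) = 1.
  m_5 = 14*1 - 6 = 8, d_5 = (134 - 8^2)/14 = 70/14 = 5, a_5 = floor((11 + 8)/5) = 3.
  m_6 = 5*3 - 8 = 7, d_6 = (134 - 7^2)/5 = 85/5 = 17, a_6 = floor((11 + 7)/17) = 1.
  m_7 = 17*1 - 7 = 10, d_7 = (134 - 10^2)/17 = 34/17 = 2, a_7 = floor((11 + 10)/2) = 10.
  m_8 = 2*10 - 10 = 10, d_8 = (134 - 10^2)/2 = 34/2 = 17, a_8 = floor((11 + 10)/17) = 1.
  m_9 = 17*1 - 10 = 7, d_9 = (134 - 7^2)/17 = 85/17 = 5, a_9 = floor((11 + 7)/5) = 3.
  m_10 = 5*3 - 7 = 8, d_10 = (134 - 8^2)/5 = 70/5 = 14, a_10 = floor((11 + 8)/14) = 1.
  m_11 = 14*1 - 8 = 6, d_11 = (134 - 6^2)/14 = 98/14 = 7, a_11 = floor((11 + 6)/7) = 2.
  m_12 = 7*2 - 6 = 8, d_12 = (134 - 8^2)/7 = 70/7 = 10, a_12 = floor((11 + 8)/10) = 1.
  m_13 = 10*1 - 8 = 2, d_13 = (134 - 2^2)/10 = 130/10 = 13, a_13 = floor((11 + 2)/13) = 1.
  m_14 = 13*1 - 2 = 11, d_14 = (134 - 11^2)/13 = 13/13 = 1, a_14 = floor((11 + 11)/1) = 22.
  m_15 = 1*22 - 11 = 11, d_15 = (134 - 11^2)/1 = 13/1 = 13: (m_15, d_15) = (m_1, d_1) = (11, 13), so from here the quotients repeat a_1, ..., a_14; the period length is 14.
So sqrt(134) = [11; (1, 1, 2, 1, 3, 1, 10, 1, 3, 1, 2, 1, 1, 22)] with period length k = 14.
k is even, so the fundamental solution of x^2 - 134y^2 = 1 is (p_{k-1}, q_{k-1}) = (p_13, q_13); compute convergents through index 13.
Convergents (p_i = a_i*p_{i-1} + p_{i-2}, q_i = a_i*q_{i-1} + q_{i-2} with p_{-2}=0, p_{-1}=1, q_{-2}=1, q_{-1}=0):
  i=0: a_0=11, p_0 = 11*1 + 0 = 11, q_0 = 11*0 + 1 = 1.
  i=1: a_1=1, p_1 = 1*11 + 1 = 12, q_1 = 1*1 + 0 = 1.
  i=2: a_2=1, p_2 = 1*12 + 11 = 23, q_2 = 1*1 + 1 = 2.
  i=3: a_3=2, p_3 = 2*23 + 12 = 58, q_3 = 2*2 + 1 = 5.
  i=4: a_4=1, p_4 = 1*58 + 23 = 81, q_4 = 1*5 + 2 = 7.
  i=5: a_5=3, p_5 = 3*81 + 58 = 301, q_5 = 3*7 + 5 = 26.
  i=6: a_6=1, p_6 = 1*301 + 81 = 382, q_6 = 1*26 + 7 = 33.
  i=7: a_7=10, p_7 = 10*382 + 301 = 4121, q_7 = 10*33 + 26 = 356.
  i=8: a_8=1, p_8 = 1*4121 + 382 = 4503, q_8 = 1*356 + 33 = 389.
  i=9: a_9=3, p_9 = 3*4503 + 4121 = 17630, q_9 = 3*389 + 356 = 1523.
  i=10: a_10=1, p_10 = 1*17630 + 4503 = 22133, q_10 = 1*1523 + 389 = 1912.
  i=11: a_11=2, p_11 = 2*22133 + 17630 = 61896, q_11 = 2*1912 + 1523 = 5347.
  i=12: a_12=1, p_12 = 1*61896 + 22133 = 84029, q_12 = 1*5347 + 1912 = 7259.
  i=13: a_13=1, p_13 = 1*84029 + 61896 = 145925, q_13 = 1*7259 + 5347 = 12606.
Check: 145925^2 - 134*12606^2 = 21294105625 - 21294105624 = 1, so (x, y) = (145925, 12606) solves the equation, and by the theorem it is the least positive solution.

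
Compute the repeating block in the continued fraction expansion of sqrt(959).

Write x_i = (sqrt(959) + m_i)/d_i with (m_0, d_0) = (0, 1). a_0 = floor(sqrt(959)) = 30, since 30^2 = 900 <= 959 < 961 = 31^2.
Iterate m_{i+1} = d_i*a_i - m_i, d_{i+1} = (959 - m_{i+1}^2)/d_i, a_{i+1} = floor((a_0 + m_{i+1})/d_{i+1}):
  m_1 = 1*30 - 0 = 30, d_1 = (959 - 30^2)/1 = 59/1 = 59, a_1 = floor((30 + 30)/59) = 1.
  m_2 = 59*1 - 30 = 29, d_2 = (959 - 29^2)/59 = 118/59 = 2, a_2 = floor((30 + 29)/2) = 29.
  m_3 = 2*29 - 29 = 29, d_3 = (959 - 29^2)/2 = 118/2 = 59, a_3 = floor((30 + 29)/59) = 1.
  m_4 = 59*1 - 29 = 30, d_4 = (959 - 30^2)/59 = 59/59 = 1, a_4 = floor((30 + 30)/1) = 60.
  m_5 = 1*60 - 30 = 30, d_5 = (959 - 30^2)/1 = 59/1 = 59: (m_5, d_5) = (m_1, d_1) = (30, 59), so from here the quotients repeat a_1, ..., a_4; the period length is 4.
Hence the expansion of sqrt(959) is a_0 = 30 followed by the repeating block 1, 29, 1, 60 (period 4).

[30; (1, 29, 1, 60)]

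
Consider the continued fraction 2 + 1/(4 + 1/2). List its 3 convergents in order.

2/1, 9/4, 20/9

Using the convergent recurrence p_i = a_i*p_{i-1} + p_{i-2}, q_i = a_i*q_{i-1} + q_{i-2} with p_{-2}=0, p_{-1}=1, q_{-2}=1, q_{-1}=0:
  i=0: a_0=2, p_0 = 2*1 + 0 = 2, q_0 = 2*0 + 1 = 1.
  i=1: a_1=4, p_1 = 4*2 + 1 = 9, q_1 = 4*1 + 0 = 4.
  i=2: a_2=2, p_2 = 2*9 + 2 = 20, q_2 = 2*4 + 1 = 9.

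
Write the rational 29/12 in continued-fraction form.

[2; 2, 2, 2]

Run the Euclidean algorithm on 29 and 12; the successive quotients are the partial quotients a_0, a_1, ... (each step inverts the fractional part left over by the previous one):
  29 = 2*12 + 5, so a_0 = 2.
  12 = 2*5 + 2, so a_1 = 2.
  5 = 2*2 + 1, so a_2 = 2.
  2 = 2*1 + 0, so a_3 = 2.
The remainder reaches 0 after 4 divisions, so the expansion has 4 partial quotients, read off in order.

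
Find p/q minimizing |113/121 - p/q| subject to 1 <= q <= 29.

14/15

Expand x = 113/121 as a continued fraction with the Euclidean algorithm:
  113 = 0*121 + 113, so a_0 = 0.
  121 = 1*113 + 8, so a_1 = 1.
  113 = 14*8 + 1, so a_2 = 14.
  8 = 8*1 + 0, so a_3 = 8.
so x = [0; 1, 14, 8].
Convergents (p_i = a_i*p_{i-1} + p_{i-2}, q_i = a_i*q_{i-1} + q_{i-2} with p_{-2}=0, p_{-1}=1, q_{-2}=1, q_{-1}=0), until the denominator exceeds 29:
  i=0: a_0=0, p_0 = 0*1 + 0 = 0, q_0 = 0*0 + 1 = 1.
  i=1: a_1=1, p_1 = 1*0 + 1 = 1, q_1 = 1*1 + 0 = 1.
  i=2: a_2=14, p_2 = 14*1 + 0 = 14, q_2 = 14*1 + 1 = 15.
  i=3: a_3=8, p_3 = 8*14 + 1 = 113, q_3 = 8*15 + 1 = 121.
q_3 = 121 > 29, so the last convergent with denominator <= 29 is p_2/q_2 = 14/15.
The closest fraction with denominator <= 29 is either p_2/q_2 or the intermediate fraction (k*p_2 + p_1)/(k*q_2 + q_1) with the largest k >= 1 whose denominator stays <= 29; these approach x as k grows, and every other convergent or intermediate fraction in range is farther away.
Largest k: floor((29 - q_1)/q_2) = floor((29 - 1)/15) = 1.
That gives (1*14 + 1)/(1*15 + 1) = 15/16.
Compare the errors: |x - 14/15| = |113*15 - 14*121|/(121*15) = 1/1815, and |x - 15/16| = |113*16 - 15*121|/(121*16) = 7/1936.
Cross-multiplying, 1*1936 = 1936 < 12705 = 7*1815, so 1/1815 is smaller: the convergent 14/15 is closer to x than 15/16.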